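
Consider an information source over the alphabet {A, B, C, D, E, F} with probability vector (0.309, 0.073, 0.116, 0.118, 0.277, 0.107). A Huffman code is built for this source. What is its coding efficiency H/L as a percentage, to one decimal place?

Entropy H = −Σ p log₂ p ≈ 2.3815 bits.
Huffman merges: 73/1000+107/1000→9/50; 29/250+59/500→117/500; 9/50+117/500→207/500; 277/1000+309/1000→293/500; 207/500+293/500→1. L = 1207/500 ≈ 2.4140.
Efficiency = H/L = 2.3815/2.4140 = 98.7%.

98.7%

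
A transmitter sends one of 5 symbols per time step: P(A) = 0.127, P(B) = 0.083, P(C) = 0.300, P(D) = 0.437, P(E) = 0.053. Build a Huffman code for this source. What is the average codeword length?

1.962 bits/symbol

Repeatedly combine the two least-probable nodes; the expected code length is the sum of the merged weights.
merge 53/1000 + 83/1000 → 17/125
merge 127/1000 + 17/125 → 263/1000
merge 263/1000 + 3/10 → 563/1000
merge 437/1000 + 563/1000 → 1
L = 17/125 + 263/1000 + 563/1000 + 1 = 981/500 = 1.962 bits/symbol.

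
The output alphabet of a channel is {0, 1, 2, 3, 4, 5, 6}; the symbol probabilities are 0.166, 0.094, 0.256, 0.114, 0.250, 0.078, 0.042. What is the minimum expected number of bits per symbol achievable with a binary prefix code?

Repeatedly combine the two least-probable nodes; the expected code length is the sum of the merged weights.
merge 21/500 + 39/500 → 3/25
merge 47/500 + 57/500 → 26/125
merge 3/25 + 83/500 → 143/500
merge 26/125 + 1/4 → 229/500
merge 32/125 + 143/500 → 271/500
merge 229/500 + 271/500 → 1
L = 3/25 + 26/125 + 143/500 + 229/500 + 271/500 + 1 = 1307/500 = 2.614 bits/symbol.

2.614 bits/symbol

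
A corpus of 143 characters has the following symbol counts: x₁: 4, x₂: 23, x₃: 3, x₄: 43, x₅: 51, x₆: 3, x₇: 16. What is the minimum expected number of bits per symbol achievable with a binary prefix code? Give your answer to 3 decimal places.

2.280 bits/symbol

Probabilities are the counts divided by 143.
Repeatedly combine the two least-probable nodes; the expected code length is the sum of the merged weights.
merge 3/143 + 3/143 → 6/143
merge 4/143 + 6/143 → 10/143
merge 10/143 + 16/143 → 2/11
merge 23/143 + 2/11 → 49/143
merge 43/143 + 49/143 → 92/143
merge 51/143 + 92/143 → 1
L = 6/143 + 10/143 + 2/11 + 49/143 + 92/143 + 1 = 326/143 ≈ 2.280 bits/symbol.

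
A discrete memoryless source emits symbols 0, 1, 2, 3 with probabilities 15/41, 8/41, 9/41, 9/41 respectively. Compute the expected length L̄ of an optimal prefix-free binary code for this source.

2 bits/symbol

Repeatedly combine the two least-probable nodes; the expected code length is the sum of the merged weights.
merge 8/41 + 9/41 → 17/41
merge 9/41 + 15/41 → 24/41
merge 17/41 + 24/41 → 1
L = 17/41 + 24/41 + 1 = 2 bits/symbol.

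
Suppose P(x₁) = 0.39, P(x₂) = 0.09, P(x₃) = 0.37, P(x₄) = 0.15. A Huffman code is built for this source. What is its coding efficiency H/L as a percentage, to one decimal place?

96.4%

Entropy H = −Σ p log₂ p ≈ 1.7837 bits.
Huffman merges: 9/100+3/20→6/25; 6/25+37/100→61/100; 39/100+61/100→1. L = 37/20 ≈ 1.8500.
Efficiency = H/L = 1.7837/1.8500 = 96.4%.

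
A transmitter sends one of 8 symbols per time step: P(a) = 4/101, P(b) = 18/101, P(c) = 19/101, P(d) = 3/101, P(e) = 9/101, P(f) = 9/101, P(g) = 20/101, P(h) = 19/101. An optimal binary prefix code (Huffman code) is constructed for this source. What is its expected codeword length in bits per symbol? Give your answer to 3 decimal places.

Repeatedly combine the two least-probable nodes; the expected code length is the sum of the merged weights.
merge 3/101 + 4/101 → 7/101
merge 7/101 + 9/101 → 16/101
merge 9/101 + 16/101 → 25/101
merge 18/101 + 19/101 → 37/101
merge 19/101 + 20/101 → 39/101
merge 25/101 + 37/101 → 62/101
merge 39/101 + 62/101 → 1
L = 7/101 + 16/101 + 25/101 + 37/101 + 39/101 + 62/101 + 1 = 287/101 ≈ 2.842 bits/symbol.

2.842 bits/symbol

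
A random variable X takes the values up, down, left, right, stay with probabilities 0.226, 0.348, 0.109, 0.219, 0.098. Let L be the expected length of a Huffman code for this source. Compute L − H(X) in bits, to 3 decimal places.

Entropy H = −Σ p log₂ p ≈ 2.1716 bits.
Huffman merges: 49/500+109/1000→207/1000; 207/1000+219/1000→213/500; 113/500+87/250→287/500; 213/500+287/500→1. L = 2207/1000 ≈ 2.2070.
L − H = 2.2070 − 2.1716 = 0.035 bits.

0.035 bits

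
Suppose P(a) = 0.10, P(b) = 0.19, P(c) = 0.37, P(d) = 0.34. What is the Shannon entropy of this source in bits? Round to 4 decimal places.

H = −Σ pᵢ log₂ pᵢ.
−0.10·log₂(0.10) = 0.3322
−0.19·log₂(0.19) = 0.4552
−0.37·log₂(0.37) = 0.5307
−0.34·log₂(0.34) = 0.5292
Sum ≈ 1.8473 → 1.8473 bits.

1.8473 bits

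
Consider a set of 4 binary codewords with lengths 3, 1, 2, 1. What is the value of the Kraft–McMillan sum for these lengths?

1.375

With common denominator 2^3 = 8: Σ 2^(−ℓᵢ) = 1/8 + 4/8 + 2/8 + 4/8 = 11/8 = 1.375.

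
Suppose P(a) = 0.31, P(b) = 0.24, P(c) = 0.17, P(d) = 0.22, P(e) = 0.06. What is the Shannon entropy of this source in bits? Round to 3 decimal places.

2.177 bits

H = −Σ pᵢ log₂ pᵢ.
−0.31·log₂(0.31) = 0.5238
−0.24·log₂(0.24) = 0.4941
−0.17·log₂(0.17) = 0.4346
−0.22·log₂(0.22) = 0.4806
−0.06·log₂(0.06) = 0.2435
Sum ≈ 2.1766 → 2.177 bits.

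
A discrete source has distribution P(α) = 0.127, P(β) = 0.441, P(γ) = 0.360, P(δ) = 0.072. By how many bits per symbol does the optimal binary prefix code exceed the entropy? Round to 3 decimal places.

0.055 bits

Entropy H = −Σ p log₂ p ≈ 1.7029 bits.
Huffman merges: 9/125+127/1000→199/1000; 199/1000+9/25→559/1000; 441/1000+559/1000→1. L = 879/500 ≈ 1.7580.
L − H = 1.7580 − 1.7029 = 0.055 bits.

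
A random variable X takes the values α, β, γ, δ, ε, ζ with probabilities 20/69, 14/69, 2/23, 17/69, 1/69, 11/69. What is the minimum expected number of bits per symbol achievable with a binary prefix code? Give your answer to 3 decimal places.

2.362 bits/symbol

Repeatedly combine the two least-probable nodes; the expected code length is the sum of the merged weights.
merge 1/69 + 2/23 → 7/69
merge 7/69 + 11/69 → 6/23
merge 14/69 + 17/69 → 31/69
merge 6/23 + 20/69 → 38/69
merge 31/69 + 38/69 → 1
L = 7/69 + 6/23 + 31/69 + 38/69 + 1 = 163/69 ≈ 2.362 bits/symbol.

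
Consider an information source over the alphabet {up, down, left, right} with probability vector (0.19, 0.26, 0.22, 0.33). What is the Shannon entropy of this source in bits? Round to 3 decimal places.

H = −Σ pᵢ log₂ pᵢ.
−0.19·log₂(0.19) = 0.4552
−0.26·log₂(0.26) = 0.5053
−0.22·log₂(0.22) = 0.4806
−0.33·log₂(0.33) = 0.5278
Sum ≈ 1.9689 → 1.969 bits.

1.969 bits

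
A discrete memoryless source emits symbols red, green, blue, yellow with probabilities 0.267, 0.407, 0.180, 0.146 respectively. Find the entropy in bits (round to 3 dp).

1.887 bits

H = −Σ pᵢ log₂ pᵢ.
−0.267·log₂(0.267) = 0.5087
−0.407·log₂(0.407) = 0.5278
−0.180·log₂(0.180) = 0.4453
−0.146·log₂(0.146) = 0.4053
Sum ≈ 1.8871 → 1.887 bits.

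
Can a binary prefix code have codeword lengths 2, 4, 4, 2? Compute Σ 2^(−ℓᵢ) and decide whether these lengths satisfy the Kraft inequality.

0.625; yes

With common denominator 2^4 = 16: Σ 2^(−ℓᵢ) = 4/16 + 1/16 + 1/16 + 4/16 = 10/16 = 0.625.
Kraft's inequality requires Σ ≤ 1; here Σ = 0.625 ≤ 1, so such a prefix code exists.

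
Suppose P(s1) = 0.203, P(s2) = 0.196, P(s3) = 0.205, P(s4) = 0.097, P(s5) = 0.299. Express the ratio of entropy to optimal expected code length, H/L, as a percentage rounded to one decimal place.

Entropy H = −Σ p log₂ p ≈ 2.2438 bits.
Huffman merges: 97/1000+49/250→293/1000; 203/1000+41/200→51/125; 293/1000+299/1000→74/125; 51/125+74/125→1. L = 2293/1000 ≈ 2.2930.
Efficiency = H/L = 2.2438/2.2930 = 97.9%.

97.9%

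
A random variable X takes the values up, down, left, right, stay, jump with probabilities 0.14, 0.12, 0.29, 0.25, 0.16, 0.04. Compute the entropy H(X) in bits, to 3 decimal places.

2.391 bits

H = −Σ pᵢ log₂ pᵢ.
−0.14·log₂(0.14) = 0.3971
−0.12·log₂(0.12) = 0.3671
−0.29·log₂(0.29) = 0.5179
−0.25·log₂(0.25) = 0.5000
−0.16·log₂(0.16) = 0.4230
−0.04·log₂(0.04) = 0.1858
Sum ≈ 2.3909 → 2.391 bits.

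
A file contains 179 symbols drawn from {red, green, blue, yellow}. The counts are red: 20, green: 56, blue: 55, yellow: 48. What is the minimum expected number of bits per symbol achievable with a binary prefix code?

2 bits/symbol

Probabilities are the counts divided by 179.
Repeatedly combine the two least-probable nodes; the expected code length is the sum of the merged weights.
merge 20/179 + 48/179 → 68/179
merge 55/179 + 56/179 → 111/179
merge 68/179 + 111/179 → 1
L = 68/179 + 111/179 + 1 = 2 bits/symbol.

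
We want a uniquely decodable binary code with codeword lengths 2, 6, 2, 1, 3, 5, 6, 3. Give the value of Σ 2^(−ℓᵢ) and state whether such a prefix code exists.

With common denominator 2^6 = 64: Σ 2^(−ℓᵢ) = 16/64 + 1/64 + 16/64 + 32/64 + 8/64 + 2/64 + 1/64 + 8/64 = 84/64 = 1.3125.
Kraft's inequality requires Σ ≤ 1; here Σ = 1.3125 > 1, so no such prefix code exists.

1.3125; no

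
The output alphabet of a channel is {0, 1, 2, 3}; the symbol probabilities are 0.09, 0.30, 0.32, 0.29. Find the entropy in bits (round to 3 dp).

1.878 bits

H = −Σ pᵢ log₂ pᵢ.
−0.09·log₂(0.09) = 0.3127
−0.30·log₂(0.30) = 0.5211
−0.32·log₂(0.32) = 0.5260
−0.29·log₂(0.29) = 0.5179
Sum ≈ 1.8777 → 1.878 bits.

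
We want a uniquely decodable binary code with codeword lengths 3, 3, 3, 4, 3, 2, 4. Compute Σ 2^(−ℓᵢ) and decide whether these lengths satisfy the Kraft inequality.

With common denominator 2^4 = 16: Σ 2^(−ℓᵢ) = 2/16 + 2/16 + 2/16 + 1/16 + 2/16 + 4/16 + 1/16 = 14/16 = 0.875.
Kraft's inequality requires Σ ≤ 1; here Σ = 0.875 ≤ 1, so such a prefix code exists.

0.875; yes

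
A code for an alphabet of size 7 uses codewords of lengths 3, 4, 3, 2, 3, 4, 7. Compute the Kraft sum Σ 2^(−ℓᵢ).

With common denominator 2^7 = 128: Σ 2^(−ℓᵢ) = 16/128 + 8/128 + 16/128 + 32/128 + 16/128 + 8/128 + 1/128 = 97/128 = 0.7578125.

0.7578125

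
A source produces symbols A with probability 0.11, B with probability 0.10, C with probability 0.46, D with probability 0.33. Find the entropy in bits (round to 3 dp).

1.726 bits

H = −Σ pᵢ log₂ pᵢ.
−0.11·log₂(0.11) = 0.3503
−0.10·log₂(0.10) = 0.3322
−0.46·log₂(0.46) = 0.5153
−0.33·log₂(0.33) = 0.5278
Sum ≈ 1.7256 → 1.726 bits.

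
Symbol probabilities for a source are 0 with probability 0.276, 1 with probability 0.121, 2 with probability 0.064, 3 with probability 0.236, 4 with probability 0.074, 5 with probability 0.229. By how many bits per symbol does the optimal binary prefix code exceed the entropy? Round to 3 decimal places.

0.005 bits

Entropy H = −Σ p log₂ p ≈ 2.3917 bits.
Huffman merges: 8/125+37/500→69/500; 121/1000+69/500→259/1000; 229/1000+59/250→93/200; 259/1000+69/250→107/200; 93/200+107/200→1. L = 2397/1000 ≈ 2.3970.
L − H = 2.3970 − 2.3917 = 0.005 bits.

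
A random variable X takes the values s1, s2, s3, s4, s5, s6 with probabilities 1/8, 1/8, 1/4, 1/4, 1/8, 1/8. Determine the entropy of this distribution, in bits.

2.5 bits

Each probability is a power of 1/2, so log₂(1/p) is an integer.
H = Σ p·log₂(1/p) = 1/8·3 + 1/8·3 + 1/4·2 + 1/4·2 + 1/8·3 + 1/8·3 = 2.5 bits.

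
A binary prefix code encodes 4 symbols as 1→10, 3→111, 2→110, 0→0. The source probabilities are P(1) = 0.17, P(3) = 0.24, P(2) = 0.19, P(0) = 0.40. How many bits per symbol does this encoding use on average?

L̄ = Σ pᵢ·ℓᵢ = 0.17·2 + 0.24·3 + 0.19·3 + 0.40·1 = 2.03 bits/symbol.

2.03 bits/symbol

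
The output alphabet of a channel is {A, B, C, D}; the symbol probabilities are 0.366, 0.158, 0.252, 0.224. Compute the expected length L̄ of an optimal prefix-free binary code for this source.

2 bits/symbol

Repeatedly combine the two least-probable nodes; the expected code length is the sum of the merged weights.
merge 79/500 + 28/125 → 191/500
merge 63/250 + 183/500 → 309/500
merge 191/500 + 309/500 → 1
L = 191/500 + 309/500 + 1 = 2 bits/symbol.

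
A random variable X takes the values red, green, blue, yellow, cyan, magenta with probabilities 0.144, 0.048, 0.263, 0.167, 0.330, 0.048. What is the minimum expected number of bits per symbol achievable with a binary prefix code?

Repeatedly combine the two least-probable nodes; the expected code length is the sum of the merged weights.
merge 6/125 + 6/125 → 12/125
merge 12/125 + 18/125 → 6/25
merge 167/1000 + 6/25 → 407/1000
merge 263/1000 + 33/100 → 593/1000
merge 407/1000 + 593/1000 → 1
L = 12/125 + 6/25 + 407/1000 + 593/1000 + 1 = 292/125 = 2.336 bits/symbol.

2.336 bits/symbol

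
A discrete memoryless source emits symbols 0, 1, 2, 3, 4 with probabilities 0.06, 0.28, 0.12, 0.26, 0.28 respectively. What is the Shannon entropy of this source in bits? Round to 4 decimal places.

2.1443 bits

H = −Σ pᵢ log₂ pᵢ.
−0.06·log₂(0.06) = 0.2435
−0.28·log₂(0.28) = 0.5142
−0.12·log₂(0.12) = 0.3671
−0.26·log₂(0.26) = 0.5053
−0.28·log₂(0.28) = 0.5142
Sum ≈ 2.1443 → 2.1443 bits.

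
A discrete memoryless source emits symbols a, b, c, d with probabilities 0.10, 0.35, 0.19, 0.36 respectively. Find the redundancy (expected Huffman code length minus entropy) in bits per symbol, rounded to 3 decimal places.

Entropy H = −Σ p log₂ p ≈ 1.8481 bits.
Huffman merges: 1/10+19/100→29/100; 29/100+7/20→16/25; 9/25+16/25→1. L = 193/100 ≈ 1.9300.
L − H = 1.9300 − 1.8481 = 0.082 bits.

0.082 bits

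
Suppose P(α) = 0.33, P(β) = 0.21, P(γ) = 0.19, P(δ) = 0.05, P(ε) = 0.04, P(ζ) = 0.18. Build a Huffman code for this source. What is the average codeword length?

2.36 bits/symbol

Repeatedly combine the two least-probable nodes; the expected code length is the sum of the merged weights.
merge 1/25 + 1/20 → 9/100
merge 9/100 + 9/50 → 27/100
merge 19/100 + 21/100 → 2/5
merge 27/100 + 33/100 → 3/5
merge 2/5 + 3/5 → 1
L = 9/100 + 27/100 + 2/5 + 3/5 + 1 = 59/25 = 2.36 bits/symbol.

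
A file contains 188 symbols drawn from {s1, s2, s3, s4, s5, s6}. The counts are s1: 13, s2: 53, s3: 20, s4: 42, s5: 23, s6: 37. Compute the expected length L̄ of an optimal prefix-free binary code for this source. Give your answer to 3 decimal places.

Probabilities are the counts divided by 188.
Repeatedly combine the two least-probable nodes; the expected code length is the sum of the merged weights.
merge 13/188 + 5/47 → 33/188
merge 23/188 + 33/188 → 14/47
merge 37/188 + 21/94 → 79/188
merge 53/188 + 14/47 → 109/188
merge 79/188 + 109/188 → 1
L = 33/188 + 14/47 + 79/188 + 109/188 + 1 = 465/188 ≈ 2.473 bits/symbol.

2.473 bits/symbol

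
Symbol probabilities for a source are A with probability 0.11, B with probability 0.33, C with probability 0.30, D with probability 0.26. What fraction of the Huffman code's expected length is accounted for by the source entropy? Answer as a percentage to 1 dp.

95.2%

Entropy H = −Σ p log₂ p ≈ 1.9045 bits.
Huffman merges: 11/100+13/50→37/100; 3/10+33/100→63/100; 37/100+63/100→1. L = 2 ≈ 2.0000.
Efficiency = H/L = 1.9045/2.0000 = 95.2%.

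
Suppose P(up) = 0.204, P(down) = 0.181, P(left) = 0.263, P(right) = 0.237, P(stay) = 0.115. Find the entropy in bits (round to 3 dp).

H = −Σ pᵢ log₂ pᵢ.
−0.204·log₂(0.204) = 0.4678
−0.181·log₂(0.181) = 0.4463
−0.263·log₂(0.263) = 0.5068
−0.237·log₂(0.237) = 0.4923
−0.115·log₂(0.115) = 0.3588
Sum ≈ 2.2720 → 2.272 bits.

2.272 bits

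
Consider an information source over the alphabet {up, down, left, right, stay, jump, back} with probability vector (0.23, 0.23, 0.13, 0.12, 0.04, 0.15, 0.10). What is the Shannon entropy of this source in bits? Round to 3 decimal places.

2.654 bits

H = −Σ pᵢ log₂ pᵢ.
−0.23·log₂(0.23) = 0.4877
−0.23·log₂(0.23) = 0.4877
−0.13·log₂(0.13) = 0.3826
−0.12·log₂(0.12) = 0.3671
−0.04·log₂(0.04) = 0.1858
−0.15·log₂(0.15) = 0.4105
−0.10·log₂(0.10) = 0.3322
Sum ≈ 2.6535 → 2.654 bits.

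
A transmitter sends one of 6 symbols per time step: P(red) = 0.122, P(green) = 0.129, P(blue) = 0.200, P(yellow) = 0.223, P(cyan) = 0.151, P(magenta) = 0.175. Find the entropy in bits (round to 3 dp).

H = −Σ pᵢ log₂ pᵢ.
−0.122·log₂(0.122) = 0.3703
−0.129·log₂(0.129) = 0.3811
−0.200·log₂(0.200) = 0.4644
−0.223·log₂(0.223) = 0.4828
−0.151·log₂(0.151) = 0.4118
−0.175·log₂(0.175) = 0.4401
Sum ≈ 2.5505 → 2.550 bits.

2.550 bits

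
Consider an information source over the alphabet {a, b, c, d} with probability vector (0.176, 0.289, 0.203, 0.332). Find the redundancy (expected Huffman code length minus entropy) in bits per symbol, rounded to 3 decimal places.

Entropy H = −Σ p log₂ p ≈ 1.9538 bits.
Huffman merges: 22/125+203/1000→379/1000; 289/1000+83/250→621/1000; 379/1000+621/1000→1. L = 2 ≈ 2.0000.
L − H = 2.0000 − 1.9538 = 0.046 bits.

0.046 bits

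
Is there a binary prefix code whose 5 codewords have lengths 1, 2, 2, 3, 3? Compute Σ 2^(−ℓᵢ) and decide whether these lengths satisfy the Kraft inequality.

1.25; no

With common denominator 2^3 = 8: Σ 2^(−ℓᵢ) = 4/8 + 2/8 + 2/8 + 1/8 + 1/8 = 10/8 = 1.25.
Kraft's inequality requires Σ ≤ 1; here Σ = 1.25 > 1, so no such prefix code exists.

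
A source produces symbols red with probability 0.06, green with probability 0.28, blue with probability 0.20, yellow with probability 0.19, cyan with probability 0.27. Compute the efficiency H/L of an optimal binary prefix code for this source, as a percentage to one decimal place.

Entropy H = −Σ p log₂ p ≈ 2.1874 bits.
Huffman merges: 3/50+19/100→1/4; 1/5+1/4→9/20; 27/100+7/25→11/20; 9/20+11/20→1. L = 9/4 ≈ 2.2500.
Efficiency = H/L = 2.1874/2.2500 = 97.2%.

97.2%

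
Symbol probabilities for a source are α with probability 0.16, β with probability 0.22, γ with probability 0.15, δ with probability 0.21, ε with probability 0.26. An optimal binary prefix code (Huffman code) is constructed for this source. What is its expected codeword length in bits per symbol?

Repeatedly combine the two least-probable nodes; the expected code length is the sum of the merged weights.
merge 3/20 + 4/25 → 31/100
merge 21/100 + 11/50 → 43/100
merge 13/50 + 31/100 → 57/100
merge 43/100 + 57/100 → 1
L = 31/100 + 43/100 + 57/100 + 1 = 231/100 = 2.31 bits/symbol.

2.31 bits/symbol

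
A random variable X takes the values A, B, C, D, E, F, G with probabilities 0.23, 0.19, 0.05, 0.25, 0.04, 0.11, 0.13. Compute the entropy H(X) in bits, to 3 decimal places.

H = −Σ pᵢ log₂ pᵢ.
−0.23·log₂(0.23) = 0.4877
−0.19·log₂(0.19) = 0.4552
−0.05·log₂(0.05) = 0.2161
−0.25·log₂(0.25) = 0.5000
−0.04·log₂(0.04) = 0.1858
−0.11·log₂(0.11) = 0.3503
−0.13·log₂(0.13) = 0.3826
Sum ≈ 2.5777 → 2.578 bits.

2.578 bits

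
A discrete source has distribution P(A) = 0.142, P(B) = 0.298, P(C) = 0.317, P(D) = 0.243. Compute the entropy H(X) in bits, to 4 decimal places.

H = −Σ pᵢ log₂ pᵢ.
−0.142·log₂(0.142) = 0.3999
−0.298·log₂(0.298) = 0.5205
−0.317·log₂(0.317) = 0.5254
−0.243·log₂(0.243) = 0.4960
Sum ≈ 1.9417 → 1.9417 bits.

1.9417 bits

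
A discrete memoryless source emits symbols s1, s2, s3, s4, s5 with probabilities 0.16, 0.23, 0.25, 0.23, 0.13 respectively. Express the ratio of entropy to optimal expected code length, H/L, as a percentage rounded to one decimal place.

99.6%

Entropy H = −Σ p log₂ p ≈ 2.2810 bits.
Huffman merges: 13/100+4/25→29/100; 23/100+23/100→23/50; 1/4+29/100→27/50; 23/50+27/50→1. L = 229/100 ≈ 2.2900.
Efficiency = H/L = 2.2810/2.2900 = 99.6%.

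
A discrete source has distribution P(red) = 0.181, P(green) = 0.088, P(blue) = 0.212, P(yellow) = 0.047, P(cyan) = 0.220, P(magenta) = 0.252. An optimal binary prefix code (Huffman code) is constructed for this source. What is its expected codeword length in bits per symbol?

2.451 bits/symbol

Repeatedly combine the two least-probable nodes; the expected code length is the sum of the merged weights.
merge 47/1000 + 11/125 → 27/200
merge 27/200 + 181/1000 → 79/250
merge 53/250 + 11/50 → 54/125
merge 63/250 + 79/250 → 71/125
merge 54/125 + 71/125 → 1
L = 27/200 + 79/250 + 54/125 + 71/125 + 1 = 2451/1000 = 2.451 bits/symbol.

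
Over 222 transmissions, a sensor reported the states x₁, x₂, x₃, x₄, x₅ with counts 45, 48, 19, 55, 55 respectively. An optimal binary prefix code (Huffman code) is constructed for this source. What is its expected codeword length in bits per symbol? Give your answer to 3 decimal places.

2.288 bits/symbol

Probabilities are the counts divided by 222.
Repeatedly combine the two least-probable nodes; the expected code length is the sum of the merged weights.
merge 19/222 + 15/74 → 32/111
merge 8/37 + 55/222 → 103/222
merge 55/222 + 32/111 → 119/222
merge 103/222 + 119/222 → 1
L = 32/111 + 103/222 + 119/222 + 1 = 254/111 ≈ 2.288 bits/symbol.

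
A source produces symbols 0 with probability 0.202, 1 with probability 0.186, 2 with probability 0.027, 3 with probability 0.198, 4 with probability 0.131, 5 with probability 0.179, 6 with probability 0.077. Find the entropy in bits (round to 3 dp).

H = −Σ pᵢ log₂ pᵢ.
−0.202·log₂(0.202) = 0.4661
−0.186·log₂(0.186) = 0.4514
−0.027·log₂(0.027) = 0.1407
−0.198·log₂(0.198) = 0.4626
−0.131·log₂(0.131) = 0.3841
−0.179·log₂(0.179) = 0.4443
−0.077·log₂(0.077) = 0.2848
Sum ≈ 2.6340 → 2.634 bits.

2.634 bits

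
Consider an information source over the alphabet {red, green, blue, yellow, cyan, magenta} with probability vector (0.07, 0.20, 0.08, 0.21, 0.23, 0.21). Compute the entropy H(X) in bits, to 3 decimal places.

2.458 bits

H = −Σ pᵢ log₂ pᵢ.
−0.07·log₂(0.07) = 0.2686
−0.20·log₂(0.20) = 0.4644
−0.08·log₂(0.08) = 0.2915
−0.21·log₂(0.21) = 0.4728
−0.23·log₂(0.23) = 0.4877
−0.21·log₂(0.21) = 0.4728
Sum ≈ 2.4578 → 2.458 bits.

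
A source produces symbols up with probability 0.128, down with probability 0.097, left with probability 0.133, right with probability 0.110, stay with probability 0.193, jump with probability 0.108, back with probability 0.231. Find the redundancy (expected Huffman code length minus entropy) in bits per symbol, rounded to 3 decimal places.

0.032 bits

Entropy H = −Σ p log₂ p ≈ 2.7367 bits.
Huffman merges: 97/1000+27/250→41/200; 11/100+16/125→119/500; 133/1000+193/1000→163/500; 41/200+231/1000→109/250; 119/500+163/500→141/250; 109/250+141/250→1. L = 2769/1000 ≈ 2.7690.
L − H = 2.7690 − 2.7367 = 0.032 bits.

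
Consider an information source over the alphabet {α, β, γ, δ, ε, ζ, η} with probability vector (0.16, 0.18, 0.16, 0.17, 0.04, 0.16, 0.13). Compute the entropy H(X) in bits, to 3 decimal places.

H = −Σ pᵢ log₂ pᵢ.
−0.16·log₂(0.16) = 0.4230
−0.18·log₂(0.18) = 0.4453
−0.16·log₂(0.16) = 0.4230
−0.17·log₂(0.17) = 0.4346
−0.04·log₂(0.04) = 0.1858
−0.16·log₂(0.16) = 0.4230
−0.13·log₂(0.13) = 0.3826
Sum ≈ 2.7173 → 2.717 bits.

2.717 bits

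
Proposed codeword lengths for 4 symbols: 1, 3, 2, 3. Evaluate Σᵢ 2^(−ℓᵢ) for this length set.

1

With common denominator 2^3 = 8: Σ 2^(−ℓᵢ) = 4/8 + 1/8 + 2/8 + 1/8 = 8/8 = 1.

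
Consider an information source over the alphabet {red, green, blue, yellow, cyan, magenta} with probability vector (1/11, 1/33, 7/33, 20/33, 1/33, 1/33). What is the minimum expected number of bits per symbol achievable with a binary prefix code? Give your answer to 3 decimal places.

1.727 bits/symbol

Repeatedly combine the two least-probable nodes; the expected code length is the sum of the merged weights.
merge 1/33 + 1/33 → 2/33
merge 1/33 + 2/33 → 1/11
merge 1/11 + 1/11 → 2/11
merge 2/11 + 7/33 → 13/33
merge 13/33 + 20/33 → 1
L = 2/33 + 1/11 + 2/11 + 13/33 + 1 = 19/11 ≈ 1.727 bits/symbol.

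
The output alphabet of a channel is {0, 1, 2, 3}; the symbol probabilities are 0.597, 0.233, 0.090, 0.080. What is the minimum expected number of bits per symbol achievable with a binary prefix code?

Repeatedly combine the two least-probable nodes; the expected code length is the sum of the merged weights.
merge 2/25 + 9/100 → 17/100
merge 17/100 + 233/1000 → 403/1000
merge 403/1000 + 597/1000 → 1
L = 17/100 + 403/1000 + 1 = 1573/1000 = 1.573 bits/symbol.

1.573 bits/symbol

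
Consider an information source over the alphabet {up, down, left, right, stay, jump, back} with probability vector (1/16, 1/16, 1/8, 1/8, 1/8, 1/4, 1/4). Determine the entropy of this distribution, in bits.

Each probability is a power of 1/2, so log₂(1/p) is an integer.
H = Σ p·log₂(1/p) = 1/16·4 + 1/16·4 + 1/8·3 + 1/8·3 + 1/8·3 + 1/4·2 + 1/4·2 = 2.625 bits.

2.625 bits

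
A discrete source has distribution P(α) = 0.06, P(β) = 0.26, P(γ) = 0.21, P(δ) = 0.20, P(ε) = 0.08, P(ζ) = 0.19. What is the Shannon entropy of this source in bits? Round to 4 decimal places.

H = −Σ pᵢ log₂ pᵢ.
−0.06·log₂(0.06) = 0.2435
−0.26·log₂(0.26) = 0.5053
−0.21·log₂(0.21) = 0.4728
−0.20·log₂(0.20) = 0.4644
−0.08·log₂(0.08) = 0.2915
−0.19·log₂(0.19) = 0.4552
Sum ≈ 2.4328 → 2.4328 bits.

2.4328 bits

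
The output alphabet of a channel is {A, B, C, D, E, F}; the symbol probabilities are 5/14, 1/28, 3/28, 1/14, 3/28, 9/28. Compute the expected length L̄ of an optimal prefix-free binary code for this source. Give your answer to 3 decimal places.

Repeatedly combine the two least-probable nodes; the expected code length is the sum of the merged weights.
merge 1/28 + 1/14 → 3/28
merge 3/28 + 3/28 → 3/14
merge 3/28 + 3/14 → 9/28
merge 9/28 + 9/28 → 9/14
merge 5/14 + 9/14 → 1
L = 3/28 + 3/14 + 9/28 + 9/14 + 1 = 16/7 ≈ 2.286 bits/symbol.

2.286 bits/symbol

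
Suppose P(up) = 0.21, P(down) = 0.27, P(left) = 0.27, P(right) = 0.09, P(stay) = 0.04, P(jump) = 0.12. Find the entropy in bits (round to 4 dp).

H = −Σ pᵢ log₂ pᵢ.
−0.21·log₂(0.21) = 0.4728
−0.27·log₂(0.27) = 0.5100
−0.27·log₂(0.27) = 0.5100
−0.09·log₂(0.09) = 0.3127
−0.04·log₂(0.04) = 0.1858
−0.12·log₂(0.12) = 0.3671
Sum ≈ 2.3583 → 2.3583 bits.

2.3583 bits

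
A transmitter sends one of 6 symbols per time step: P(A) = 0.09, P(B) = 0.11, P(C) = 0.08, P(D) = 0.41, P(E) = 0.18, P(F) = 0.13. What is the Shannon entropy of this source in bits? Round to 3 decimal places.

2.310 bits

H = −Σ pᵢ log₂ pᵢ.
−0.09·log₂(0.09) = 0.3127
−0.11·log₂(0.11) = 0.3503
−0.08·log₂(0.08) = 0.2915
−0.41·log₂(0.41) = 0.5274
−0.18·log₂(0.18) = 0.4453
−0.13·log₂(0.13) = 0.3826
Sum ≈ 2.3098 → 2.310 bits.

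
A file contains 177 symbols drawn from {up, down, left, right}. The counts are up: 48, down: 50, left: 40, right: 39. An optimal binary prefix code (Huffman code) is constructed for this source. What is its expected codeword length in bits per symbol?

2 bits/symbol

Probabilities are the counts divided by 177.
Repeatedly combine the two least-probable nodes; the expected code length is the sum of the merged weights.
merge 13/59 + 40/177 → 79/177
merge 16/59 + 50/177 → 98/177
merge 79/177 + 98/177 → 1
L = 79/177 + 98/177 + 1 = 2 bits/symbol.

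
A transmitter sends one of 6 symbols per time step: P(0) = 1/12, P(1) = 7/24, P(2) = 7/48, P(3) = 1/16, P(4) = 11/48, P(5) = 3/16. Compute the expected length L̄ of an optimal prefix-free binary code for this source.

2.4375 bits/symbol

Repeatedly combine the two least-probable nodes; the expected code length is the sum of the merged weights.
merge 1/16 + 1/12 → 7/48
merge 7/48 + 7/48 → 7/24
merge 3/16 + 11/48 → 5/12
merge 7/24 + 7/24 → 7/12
merge 5/12 + 7/12 → 1
L = 7/48 + 7/24 + 5/12 + 7/12 + 1 = 39/16 = 2.4375 bits/symbol.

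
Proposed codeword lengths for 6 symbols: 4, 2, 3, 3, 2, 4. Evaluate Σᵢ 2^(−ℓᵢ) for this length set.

With common denominator 2^4 = 16: Σ 2^(−ℓᵢ) = 1/16 + 4/16 + 2/16 + 2/16 + 4/16 + 1/16 = 14/16 = 0.875.

0.875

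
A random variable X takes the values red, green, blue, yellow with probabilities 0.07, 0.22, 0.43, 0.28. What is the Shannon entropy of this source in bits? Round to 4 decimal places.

H = −Σ pᵢ log₂ pᵢ.
−0.07·log₂(0.07) = 0.2686
−0.22·log₂(0.22) = 0.4806
−0.43·log₂(0.43) = 0.5236
−0.28·log₂(0.28) = 0.5142
Sum ≈ 1.7869 → 1.7869 bits.

1.7869 bits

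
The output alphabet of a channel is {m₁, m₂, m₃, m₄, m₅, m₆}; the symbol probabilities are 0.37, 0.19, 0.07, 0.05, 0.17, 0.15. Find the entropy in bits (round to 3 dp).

H = −Σ pᵢ log₂ pᵢ.
−0.37·log₂(0.37) = 0.5307
−0.19·log₂(0.19) = 0.4552
−0.07·log₂(0.07) = 0.2686
−0.05·log₂(0.05) = 0.2161
−0.17·log₂(0.17) = 0.4346
−0.15·log₂(0.15) = 0.4105
Sum ≈ 2.3157 → 2.316 bits.

2.316 bits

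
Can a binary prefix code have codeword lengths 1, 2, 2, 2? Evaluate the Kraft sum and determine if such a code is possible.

With common denominator 2^2 = 4: Σ 2^(−ℓᵢ) = 2/4 + 1/4 + 1/4 + 1/4 = 5/4 = 1.25.
Kraft's inequality requires Σ ≤ 1; here Σ = 1.25 > 1, so no such prefix code exists.

1.25; no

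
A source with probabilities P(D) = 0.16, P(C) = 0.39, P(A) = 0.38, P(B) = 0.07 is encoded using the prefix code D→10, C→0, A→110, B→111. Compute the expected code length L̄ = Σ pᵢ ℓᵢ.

2.06 bits/symbol

L̄ = Σ pᵢ·ℓᵢ = 0.16·2 + 0.39·1 + 0.38·3 + 0.07·3 = 2.06 bits/symbol.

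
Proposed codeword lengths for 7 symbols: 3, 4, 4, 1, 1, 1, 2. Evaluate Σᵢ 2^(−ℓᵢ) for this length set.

With common denominator 2^4 = 16: Σ 2^(−ℓᵢ) = 2/16 + 1/16 + 1/16 + 8/16 + 8/16 + 8/16 + 4/16 = 32/16 = 2.

2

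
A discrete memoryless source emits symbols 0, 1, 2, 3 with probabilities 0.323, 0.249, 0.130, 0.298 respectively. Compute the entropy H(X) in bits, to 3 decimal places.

1.929 bits

H = −Σ pᵢ log₂ pᵢ.
−0.323·log₂(0.323) = 0.5266
−0.249·log₂(0.249) = 0.4994
−0.130·log₂(0.130) = 0.3826
−0.298·log₂(0.298) = 0.5205
Sum ≈ 1.9292 → 1.929 bits.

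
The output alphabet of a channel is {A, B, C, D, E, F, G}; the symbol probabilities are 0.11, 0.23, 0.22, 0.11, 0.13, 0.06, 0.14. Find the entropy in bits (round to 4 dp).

2.6921 bits

H = −Σ pᵢ log₂ pᵢ.
−0.11·log₂(0.11) = 0.3503
−0.23·log₂(0.23) = 0.4877
−0.22·log₂(0.22) = 0.4806
−0.11·log₂(0.11) = 0.3503
−0.13·log₂(0.13) = 0.3826
−0.06·log₂(0.06) = 0.2435
−0.14·log₂(0.14) = 0.3971
Sum ≈ 2.6921 → 2.6921 bits.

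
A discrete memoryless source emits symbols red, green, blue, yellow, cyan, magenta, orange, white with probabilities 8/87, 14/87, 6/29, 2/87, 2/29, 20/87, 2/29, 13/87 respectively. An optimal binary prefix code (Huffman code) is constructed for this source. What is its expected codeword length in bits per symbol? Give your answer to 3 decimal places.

2.816 bits/symbol

Repeatedly combine the two least-probable nodes; the expected code length is the sum of the merged weights.
merge 2/87 + 2/29 → 8/87
merge 2/29 + 8/87 → 14/87
merge 8/87 + 13/87 → 7/29
merge 14/87 + 14/87 → 28/87
merge 6/29 + 20/87 → 38/87
merge 7/29 + 28/87 → 49/87
merge 38/87 + 49/87 → 1
L = 8/87 + 14/87 + 7/29 + 28/87 + 38/87 + 49/87 + 1 = 245/87 ≈ 2.816 bits/symbol.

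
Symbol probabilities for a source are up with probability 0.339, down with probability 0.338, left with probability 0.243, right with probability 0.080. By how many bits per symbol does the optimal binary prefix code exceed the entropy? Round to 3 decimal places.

0.139 bits

Entropy H = −Σ p log₂ p ≈ 1.8455 bits.
Huffman merges: 2/25+243/1000→323/1000; 323/1000+169/500→661/1000; 339/1000+661/1000→1. L = 248/125 ≈ 1.9840.
L − H = 1.9840 − 1.8455 = 0.139 bits.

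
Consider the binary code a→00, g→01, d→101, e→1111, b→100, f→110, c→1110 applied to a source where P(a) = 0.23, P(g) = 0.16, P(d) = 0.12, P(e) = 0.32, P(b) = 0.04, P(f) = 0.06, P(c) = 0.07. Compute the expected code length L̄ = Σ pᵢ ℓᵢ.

L̄ = Σ pᵢ·ℓᵢ = 0.23·2 + 0.16·2 + 0.12·3 + 0.32·4 + 0.04·3 + 0.06·3 + 0.07·4 = 3 bits/symbol.

3 bits/symbol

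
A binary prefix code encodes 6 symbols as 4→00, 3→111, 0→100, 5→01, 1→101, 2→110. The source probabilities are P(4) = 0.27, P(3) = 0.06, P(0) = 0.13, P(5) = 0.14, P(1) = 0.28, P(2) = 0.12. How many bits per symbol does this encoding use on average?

L̄ = Σ pᵢ·ℓᵢ = 0.27·2 + 0.06·3 + 0.13·3 + 0.14·2 + 0.28·3 + 0.12·3 = 2.59 bits/symbol.

2.59 bits/symbol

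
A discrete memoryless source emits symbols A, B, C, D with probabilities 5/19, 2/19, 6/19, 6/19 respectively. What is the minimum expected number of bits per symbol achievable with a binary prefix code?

Repeatedly combine the two least-probable nodes; the expected code length is the sum of the merged weights.
merge 2/19 + 5/19 → 7/19
merge 6/19 + 6/19 → 12/19
merge 7/19 + 12/19 → 1
L = 7/19 + 12/19 + 1 = 2 bits/symbol.

2 bits/symbol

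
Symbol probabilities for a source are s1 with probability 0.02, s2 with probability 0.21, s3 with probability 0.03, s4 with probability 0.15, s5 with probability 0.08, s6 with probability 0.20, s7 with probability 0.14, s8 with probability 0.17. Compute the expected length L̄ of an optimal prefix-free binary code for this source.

2.77 bits/symbol

Repeatedly combine the two least-probable nodes; the expected code length is the sum of the merged weights.
merge 1/50 + 3/100 → 1/20
merge 1/20 + 2/25 → 13/100
merge 13/100 + 7/50 → 27/100
merge 3/20 + 17/100 → 8/25
merge 1/5 + 21/100 → 41/100
merge 27/100 + 8/25 → 59/100
merge 41/100 + 59/100 → 1
L = 1/20 + 13/100 + 27/100 + 8/25 + 41/100 + 59/100 + 1 = 277/100 = 2.77 bits/symbol.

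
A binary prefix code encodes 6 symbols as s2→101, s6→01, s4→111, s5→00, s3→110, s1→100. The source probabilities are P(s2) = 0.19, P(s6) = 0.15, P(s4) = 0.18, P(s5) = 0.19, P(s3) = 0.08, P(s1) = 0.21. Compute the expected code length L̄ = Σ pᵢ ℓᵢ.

L̄ = Σ pᵢ·ℓᵢ = 0.19·3 + 0.15·2 + 0.18·3 + 0.19·2 + 0.08·3 + 0.21·3 = 2.66 bits/symbol.

2.66 bits/symbol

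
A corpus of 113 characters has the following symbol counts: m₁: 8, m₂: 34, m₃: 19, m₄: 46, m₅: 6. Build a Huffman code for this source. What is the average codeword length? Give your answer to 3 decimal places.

Probabilities are the counts divided by 113.
Repeatedly combine the two least-probable nodes; the expected code length is the sum of the merged weights.
merge 6/113 + 8/113 → 14/113
merge 14/113 + 19/113 → 33/113
merge 33/113 + 34/113 → 67/113
merge 46/113 + 67/113 → 1
L = 14/113 + 33/113 + 67/113 + 1 = 227/113 ≈ 2.009 bits/symbol.

2.009 bits/symbol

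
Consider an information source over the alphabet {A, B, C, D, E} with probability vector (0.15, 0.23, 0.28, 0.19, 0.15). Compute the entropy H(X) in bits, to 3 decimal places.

2.278 bits

H = −Σ pᵢ log₂ pᵢ.
−0.15·log₂(0.15) = 0.4105
−0.23·log₂(0.23) = 0.4877
−0.28·log₂(0.28) = 0.5142
−0.19·log₂(0.19) = 0.4552
−0.15·log₂(0.15) = 0.4105
Sum ≈ 2.2782 → 2.278 bits.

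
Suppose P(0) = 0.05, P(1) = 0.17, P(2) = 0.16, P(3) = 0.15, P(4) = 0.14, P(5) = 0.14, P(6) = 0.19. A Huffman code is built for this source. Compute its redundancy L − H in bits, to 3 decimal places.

0.076 bits

Entropy H = −Σ p log₂ p ≈ 2.7337 bits.
Huffman merges: 1/20+7/50→19/100; 7/50+3/20→29/100; 4/25+17/100→33/100; 19/100+19/100→19/50; 29/100+33/100→31/50; 19/50+31/50→1. L = 281/100 ≈ 2.8100.
L − H = 2.8100 − 2.7337 = 0.076 bits.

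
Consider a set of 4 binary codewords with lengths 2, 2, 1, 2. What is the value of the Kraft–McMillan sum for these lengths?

1.25

With common denominator 2^2 = 4: Σ 2^(−ℓᵢ) = 1/4 + 1/4 + 2/4 + 1/4 = 5/4 = 1.25.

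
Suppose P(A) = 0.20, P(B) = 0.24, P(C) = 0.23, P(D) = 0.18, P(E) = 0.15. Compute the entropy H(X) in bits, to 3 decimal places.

H = −Σ pᵢ log₂ pᵢ.
−0.20·log₂(0.20) = 0.4644
−0.24·log₂(0.24) = 0.4941
−0.23·log₂(0.23) = 0.4877
−0.18·log₂(0.18) = 0.4453
−0.15·log₂(0.15) = 0.4105
Sum ≈ 2.3020 → 2.302 bits.

2.302 bits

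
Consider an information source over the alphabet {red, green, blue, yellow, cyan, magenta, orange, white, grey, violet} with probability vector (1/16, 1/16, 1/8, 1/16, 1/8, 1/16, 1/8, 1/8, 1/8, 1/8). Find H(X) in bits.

Each probability is a power of 1/2, so log₂(1/p) is an integer.
H = Σ p·log₂(1/p) = 1/16·4 + 1/16·4 + 1/8·3 + 1/16·4 + 1/8·3 + 1/16·4 + 1/8·3 + 1/8·3 + 1/8·3 + 1/8·3 = 3.25 bits.

3.25 bits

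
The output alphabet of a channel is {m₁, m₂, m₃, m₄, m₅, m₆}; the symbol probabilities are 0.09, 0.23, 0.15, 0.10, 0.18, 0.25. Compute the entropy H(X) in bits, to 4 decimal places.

H = −Σ pᵢ log₂ pᵢ.
−0.09·log₂(0.09) = 0.3127
−0.23·log₂(0.23) = 0.4877
−0.15·log₂(0.15) = 0.4105
−0.10·log₂(0.10) = 0.3322
−0.18·log₂(0.18) = 0.4453
−0.25·log₂(0.25) = 0.5000
Sum ≈ 2.4884 → 2.4884 bits.

2.4884 bits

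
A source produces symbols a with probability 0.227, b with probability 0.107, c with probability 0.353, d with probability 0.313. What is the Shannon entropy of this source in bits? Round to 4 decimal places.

1.8854 bits

H = −Σ pᵢ log₂ pᵢ.
−0.227·log₂(0.227) = 0.4856
−0.107·log₂(0.107) = 0.3450
−0.353·log₂(0.353) = 0.5303
−0.313·log₂(0.313) = 0.5245
Sum ≈ 1.8854 → 1.8854 bits.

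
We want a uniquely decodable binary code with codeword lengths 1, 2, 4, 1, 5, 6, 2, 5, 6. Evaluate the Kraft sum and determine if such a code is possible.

With common denominator 2^6 = 64: Σ 2^(−ℓᵢ) = 32/64 + 16/64 + 4/64 + 32/64 + 2/64 + 1/64 + 16/64 + 2/64 + 1/64 = 106/64 = 1.65625.
Kraft's inequality requires Σ ≤ 1; here Σ = 1.65625 > 1, so no such prefix code exists.

1.65625; no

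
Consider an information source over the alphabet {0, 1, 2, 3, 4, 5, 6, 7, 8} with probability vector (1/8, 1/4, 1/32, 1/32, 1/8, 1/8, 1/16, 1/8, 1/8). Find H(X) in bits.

Each probability is a power of 1/2, so log₂(1/p) is an integer.
H = Σ p·log₂(1/p) = 1/8·3 + 1/4·2 + 1/32·5 + 1/32·5 + 1/8·3 + 1/8·3 + 1/16·4 + 1/8·3 + 1/8·3 = 2.9375 bits.

2.9375 bits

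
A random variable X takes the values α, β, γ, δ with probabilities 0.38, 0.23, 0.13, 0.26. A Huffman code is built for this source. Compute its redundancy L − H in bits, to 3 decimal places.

Entropy H = −Σ p log₂ p ≈ 1.9061 bits.
Huffman merges: 13/100+23/100→9/25; 13/50+9/25→31/50; 19/50+31/50→1. L = 99/50 ≈ 1.9800.
L − H = 1.9800 − 1.9061 = 0.074 bits.

0.074 bits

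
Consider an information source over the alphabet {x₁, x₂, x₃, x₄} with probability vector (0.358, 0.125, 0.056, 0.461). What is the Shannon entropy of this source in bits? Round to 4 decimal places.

1.6534 bits

H = −Σ pᵢ log₂ pᵢ.
−0.358·log₂(0.358) = 0.5305
−0.125·log₂(0.125) = 0.3750
−0.056·log₂(0.056) = 0.2329
−0.461·log₂(0.461) = 0.5150
Sum ≈ 1.6534 → 1.6534 bits.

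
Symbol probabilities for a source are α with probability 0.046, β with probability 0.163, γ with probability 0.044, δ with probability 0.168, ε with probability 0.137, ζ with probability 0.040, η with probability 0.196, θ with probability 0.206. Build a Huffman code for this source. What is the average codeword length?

Repeatedly combine the two least-probable nodes; the expected code length is the sum of the merged weights.
merge 1/25 + 11/250 → 21/250
merge 23/500 + 21/250 → 13/100
merge 13/100 + 137/1000 → 267/1000
merge 163/1000 + 21/125 → 331/1000
merge 49/250 + 103/500 → 201/500
merge 267/1000 + 331/1000 → 299/500
merge 201/500 + 299/500 → 1
L = 21/250 + 13/100 + 267/1000 + 331/1000 + 201/500 + 299/500 + 1 = 703/250 = 2.812 bits/symbol.

2.812 bits/symbol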